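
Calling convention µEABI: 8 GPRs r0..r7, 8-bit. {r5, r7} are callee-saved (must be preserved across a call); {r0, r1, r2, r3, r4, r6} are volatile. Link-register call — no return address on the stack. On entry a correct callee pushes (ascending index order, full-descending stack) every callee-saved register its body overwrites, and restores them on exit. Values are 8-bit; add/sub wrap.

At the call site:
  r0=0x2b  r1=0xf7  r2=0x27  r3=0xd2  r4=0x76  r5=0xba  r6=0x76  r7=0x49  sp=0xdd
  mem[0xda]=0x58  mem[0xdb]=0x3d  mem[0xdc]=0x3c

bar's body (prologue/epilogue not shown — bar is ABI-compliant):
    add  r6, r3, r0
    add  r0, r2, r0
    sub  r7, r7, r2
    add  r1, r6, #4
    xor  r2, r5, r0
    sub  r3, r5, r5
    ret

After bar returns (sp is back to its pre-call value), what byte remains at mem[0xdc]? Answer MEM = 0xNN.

prologue: push r7 -> mem[0xdc]=0x49, sp=0xdc
body[0] add  r6, r3, r0 -> r6=0xfd
body[1] add  r0, r2, r0 -> r0=0x52
body[2] sub  r7, r7, r2 -> r7=0x22
body[3] add  r1, r6, #4 -> r1=0x01
body[4] xor  r2, r5, r0 -> r2=0xe8
body[5] sub  r3, r5, r5 -> r3=0x00
epilogue: pop r7=0x49, sp=0xdd
prologue pushed ['r7'] at ['0xdc']

MEM = 0x49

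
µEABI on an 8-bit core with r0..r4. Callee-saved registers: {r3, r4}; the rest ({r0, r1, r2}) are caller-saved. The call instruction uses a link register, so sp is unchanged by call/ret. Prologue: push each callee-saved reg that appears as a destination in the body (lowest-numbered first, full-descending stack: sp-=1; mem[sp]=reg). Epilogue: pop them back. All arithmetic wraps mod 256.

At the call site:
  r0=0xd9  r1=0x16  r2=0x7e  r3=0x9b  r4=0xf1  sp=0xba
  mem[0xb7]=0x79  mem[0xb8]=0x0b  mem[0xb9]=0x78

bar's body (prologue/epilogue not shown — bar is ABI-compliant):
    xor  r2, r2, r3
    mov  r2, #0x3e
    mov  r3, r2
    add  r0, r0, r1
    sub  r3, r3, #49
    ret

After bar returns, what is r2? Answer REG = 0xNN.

prologue: push r3 → mem[0xb9]=0x9b, sp=0xb9
body[0] xor  r2, r2, r3 → r2=0xe5
body[1] mov  r2, #0x3e → r2=0x3e
body[2] mov  r3, r2 → r3=0x3e
body[3] add  r0, r0, r1 → r0=0xef
body[4] sub  r3, r3, #49 → r3=0x0d
epilogue: pop r3=0x9b, sp=0xba
r2 is caller-saved → body value

REG = 0x3e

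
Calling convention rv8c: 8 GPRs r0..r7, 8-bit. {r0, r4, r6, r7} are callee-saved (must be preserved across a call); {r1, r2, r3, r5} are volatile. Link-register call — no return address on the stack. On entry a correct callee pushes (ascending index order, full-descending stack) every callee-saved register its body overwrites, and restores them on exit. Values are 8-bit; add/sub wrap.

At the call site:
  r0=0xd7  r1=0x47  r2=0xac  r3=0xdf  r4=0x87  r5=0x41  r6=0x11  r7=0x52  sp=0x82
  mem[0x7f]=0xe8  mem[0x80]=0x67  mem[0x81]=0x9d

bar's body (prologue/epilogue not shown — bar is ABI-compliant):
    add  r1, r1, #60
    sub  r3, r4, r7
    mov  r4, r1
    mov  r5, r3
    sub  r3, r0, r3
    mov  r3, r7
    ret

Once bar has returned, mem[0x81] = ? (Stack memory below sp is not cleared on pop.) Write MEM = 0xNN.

prologue: push r4 -> mem[0x81]=0x87, sp=0x81
body[0] add  r1, r1, #60 -> r1=0x83
body[1] sub  r3, r4, r7 -> r3=0x35
body[2] mov  r4, r1 -> r4=0x83
body[3] mov  r5, r3 -> r5=0x35
body[4] sub  r3, r0, r3 -> r3=0xa2
body[5] mov  r3, r7 -> r3=0x52
epilogue: pop r4=0x87, sp=0x82
prologue pushed ['r4'] at ['0x81']

MEM = 0x87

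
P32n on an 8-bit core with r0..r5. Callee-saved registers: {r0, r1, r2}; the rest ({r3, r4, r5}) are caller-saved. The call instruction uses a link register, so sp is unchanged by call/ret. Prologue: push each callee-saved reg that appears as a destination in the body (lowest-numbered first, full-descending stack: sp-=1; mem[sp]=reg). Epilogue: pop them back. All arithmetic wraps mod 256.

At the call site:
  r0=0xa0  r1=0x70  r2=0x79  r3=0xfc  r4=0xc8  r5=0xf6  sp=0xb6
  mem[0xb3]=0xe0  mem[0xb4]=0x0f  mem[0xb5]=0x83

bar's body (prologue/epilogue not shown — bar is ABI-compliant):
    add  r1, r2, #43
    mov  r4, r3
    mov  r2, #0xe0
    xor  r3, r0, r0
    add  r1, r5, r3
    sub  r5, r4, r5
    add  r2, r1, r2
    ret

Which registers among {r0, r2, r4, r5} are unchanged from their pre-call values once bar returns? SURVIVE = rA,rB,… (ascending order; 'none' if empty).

SURVIVE = r0,r2

prologue: push r1 -> mem[0xb5]=0x70, sp=0xb5
prologue: push r2 -> mem[0xb4]=0x79, sp=0xb4
body[0] add  r1, r2, #43 -> r1=0xa4
body[1] mov  r4, r3 -> r4=0xfc
body[2] mov  r2, #0xe0 -> r2=0xe0
body[3] xor  r3, r0, r0 -> r3=0x00
body[4] add  r1, r5, r3 -> r1=0xf6
body[5] sub  r5, r4, r5 -> r5=0x06
body[6] add  r2, r1, r2 -> r2=0xd6
epilogue: pop r2=0x79, sp=0xb5
epilogue: pop r1=0x70, sp=0xb6
r0: callee-saved, written=False
r2: callee-saved, written=True
r4: caller-saved, written=True
r5: caller-saved, written=True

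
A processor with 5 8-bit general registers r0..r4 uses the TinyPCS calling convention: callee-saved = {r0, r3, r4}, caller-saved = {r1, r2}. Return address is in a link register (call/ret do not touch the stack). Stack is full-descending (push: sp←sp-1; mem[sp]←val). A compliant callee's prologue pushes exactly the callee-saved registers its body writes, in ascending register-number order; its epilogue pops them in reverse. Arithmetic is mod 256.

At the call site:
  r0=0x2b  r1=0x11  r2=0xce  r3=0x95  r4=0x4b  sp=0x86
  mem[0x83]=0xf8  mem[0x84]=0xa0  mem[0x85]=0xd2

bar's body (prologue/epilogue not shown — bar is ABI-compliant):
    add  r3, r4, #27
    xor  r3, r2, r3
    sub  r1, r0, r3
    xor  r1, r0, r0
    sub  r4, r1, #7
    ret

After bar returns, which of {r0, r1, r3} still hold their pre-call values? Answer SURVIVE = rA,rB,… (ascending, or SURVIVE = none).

SURVIVE = r0,r3

prologue: push r3 → mem[0x85]=0x95, sp=0x85
prologue: push r4 → mem[0x84]=0x4b, sp=0x84
body[0] add  r3, r4, #27 → r3=0x66
body[1] xor  r3, r2, r3 → r3=0xa8
body[2] sub  r1, r0, r3 → r1=0x83
body[3] xor  r1, r0, r0 → r1=0x00
body[4] sub  r4, r1, #7 → r4=0xf9
epilogue: pop r4=0x4b, sp=0x85
epilogue: pop r3=0x95, sp=0x86
r0: callee-saved, written=False
r1: caller-saved, written=True
r3: callee-saved, written=True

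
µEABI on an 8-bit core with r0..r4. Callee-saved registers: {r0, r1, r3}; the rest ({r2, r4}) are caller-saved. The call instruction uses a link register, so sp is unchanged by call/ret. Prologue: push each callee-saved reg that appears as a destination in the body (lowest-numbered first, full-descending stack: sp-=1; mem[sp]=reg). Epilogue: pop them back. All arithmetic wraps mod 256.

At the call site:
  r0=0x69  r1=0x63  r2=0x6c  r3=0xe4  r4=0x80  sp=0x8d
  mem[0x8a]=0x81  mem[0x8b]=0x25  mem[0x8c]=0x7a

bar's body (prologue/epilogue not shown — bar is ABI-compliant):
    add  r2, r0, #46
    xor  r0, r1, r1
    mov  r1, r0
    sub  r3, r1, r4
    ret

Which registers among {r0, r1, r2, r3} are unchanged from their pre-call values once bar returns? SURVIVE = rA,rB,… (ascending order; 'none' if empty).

prologue: push r0 -> mem[0x8c]=0x69, sp=0x8c
prologue: push r1 -> mem[0x8b]=0x63, sp=0x8b
prologue: push r3 -> mem[0x8a]=0xe4, sp=0x8a
body[0] add  r2, r0, #46 -> r2=0x97
body[1] xor  r0, r1, r1 -> r0=0x00
body[2] mov  r1, r0 -> r1=0x00
body[3] sub  r3, r1, r4 -> r3=0x80
epilogue: pop r3=0xe4, sp=0x8b
epilogue: pop r1=0x63, sp=0x8c
epilogue: pop r0=0x69, sp=0x8d
r0: callee-saved, written=True
r1: callee-saved, written=True
r2: caller-saved, written=True
r3: callee-saved, written=True

SURVIVE = r0,r1,r3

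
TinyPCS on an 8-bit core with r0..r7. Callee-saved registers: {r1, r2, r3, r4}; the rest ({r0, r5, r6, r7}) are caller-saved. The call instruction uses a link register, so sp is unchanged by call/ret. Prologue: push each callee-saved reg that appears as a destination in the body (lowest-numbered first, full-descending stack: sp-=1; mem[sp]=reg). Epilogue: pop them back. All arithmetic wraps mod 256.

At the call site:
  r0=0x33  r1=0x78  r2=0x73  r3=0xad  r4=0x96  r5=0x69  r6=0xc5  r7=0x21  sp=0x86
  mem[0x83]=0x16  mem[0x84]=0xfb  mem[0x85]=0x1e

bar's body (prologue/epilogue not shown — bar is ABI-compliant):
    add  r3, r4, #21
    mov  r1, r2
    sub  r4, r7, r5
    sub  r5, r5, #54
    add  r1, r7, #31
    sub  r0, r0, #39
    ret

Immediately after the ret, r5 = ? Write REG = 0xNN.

prologue: push r1 -> mem[0x85]=0x78, sp=0x85
prologue: push r3 -> mem[0x84]=0xad, sp=0x84
prologue: push r4 -> mem[0x83]=0x96, sp=0x83
body[0] add  r3, r4, #21 -> r3=0xab
body[1] mov  r1, r2 -> r1=0x73
body[2] sub  r4, r7, r5 -> r4=0xb8
body[3] sub  r5, r5, #54 -> r5=0x33
body[4] add  r1, r7, #31 -> r1=0x40
body[5] sub  r0, r0, #39 -> r0=0x0c
epilogue: pop r4=0x96, sp=0x84
epilogue: pop r3=0xad, sp=0x85
epilogue: pop r1=0x78, sp=0x86
r5 is caller-saved -> body value

REG = 0x33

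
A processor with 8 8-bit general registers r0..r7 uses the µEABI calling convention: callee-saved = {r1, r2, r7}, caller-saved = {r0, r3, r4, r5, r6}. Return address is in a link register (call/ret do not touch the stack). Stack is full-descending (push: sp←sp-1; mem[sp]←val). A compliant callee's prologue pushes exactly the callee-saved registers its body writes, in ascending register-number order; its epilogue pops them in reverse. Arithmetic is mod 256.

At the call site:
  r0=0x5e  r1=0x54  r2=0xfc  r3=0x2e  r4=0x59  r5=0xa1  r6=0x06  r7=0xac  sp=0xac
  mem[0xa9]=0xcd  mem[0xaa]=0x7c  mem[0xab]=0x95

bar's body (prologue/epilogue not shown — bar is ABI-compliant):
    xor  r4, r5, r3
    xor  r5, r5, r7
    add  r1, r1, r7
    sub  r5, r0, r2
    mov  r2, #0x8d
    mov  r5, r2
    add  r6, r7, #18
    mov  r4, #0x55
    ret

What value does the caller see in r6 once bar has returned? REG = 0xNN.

REG = 0xbe

prologue: push r1 → mem[0xab]=0x54, sp=0xab
prologue: push r2 → mem[0xaa]=0xfc, sp=0xaa
body[0] xor  r4, r5, r3 → r4=0x8f
body[1] xor  r5, r5, r7 → r5=0x0d
body[2] add  r1, r1, r7 → r1=0x00
body[3] sub  r5, r0, r2 → r5=0x62
body[4] mov  r2, #0x8d → r2=0x8d
body[5] mov  r5, r2 → r5=0x8d
body[6] add  r6, r7, #18 → r6=0xbe
body[7] mov  r4, #0x55 → r4=0x55
epilogue: pop r2=0xfc, sp=0xab
epilogue: pop r1=0x54, sp=0xac
r6 is caller-saved → body value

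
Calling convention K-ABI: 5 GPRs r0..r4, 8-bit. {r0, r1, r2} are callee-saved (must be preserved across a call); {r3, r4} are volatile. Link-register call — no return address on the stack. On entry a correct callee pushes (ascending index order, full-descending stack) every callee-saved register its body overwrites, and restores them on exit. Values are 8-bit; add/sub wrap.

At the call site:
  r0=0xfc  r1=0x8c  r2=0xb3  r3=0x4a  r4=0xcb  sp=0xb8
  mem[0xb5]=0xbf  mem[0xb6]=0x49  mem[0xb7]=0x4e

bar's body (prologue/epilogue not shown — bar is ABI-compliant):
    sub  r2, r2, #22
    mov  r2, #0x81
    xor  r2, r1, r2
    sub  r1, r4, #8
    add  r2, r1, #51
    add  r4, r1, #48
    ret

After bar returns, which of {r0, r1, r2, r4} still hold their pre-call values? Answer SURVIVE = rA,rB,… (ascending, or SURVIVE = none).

prologue: push r1 -> mem[0xb7]=0x8c, sp=0xb7
prologue: push r2 -> mem[0xb6]=0xb3, sp=0xb6
body[0] sub  r2, r2, #22 -> r2=0x9d
body[1] mov  r2, #0x81 -> r2=0x81
body[2] xor  r2, r1, r2 -> r2=0x0d
body[3] sub  r1, r4, #8 -> r1=0xc3
body[4] add  r2, r1, #51 -> r2=0xf6
body[5] add  r4, r1, #48 -> r4=0xf3
epilogue: pop r2=0xb3, sp=0xb7
epilogue: pop r1=0x8c, sp=0xb8
r0: callee-saved, written=False
r1: callee-saved, written=True
r2: callee-saved, written=True
r4: caller-saved, written=True

SURVIVE = r0,r1,r2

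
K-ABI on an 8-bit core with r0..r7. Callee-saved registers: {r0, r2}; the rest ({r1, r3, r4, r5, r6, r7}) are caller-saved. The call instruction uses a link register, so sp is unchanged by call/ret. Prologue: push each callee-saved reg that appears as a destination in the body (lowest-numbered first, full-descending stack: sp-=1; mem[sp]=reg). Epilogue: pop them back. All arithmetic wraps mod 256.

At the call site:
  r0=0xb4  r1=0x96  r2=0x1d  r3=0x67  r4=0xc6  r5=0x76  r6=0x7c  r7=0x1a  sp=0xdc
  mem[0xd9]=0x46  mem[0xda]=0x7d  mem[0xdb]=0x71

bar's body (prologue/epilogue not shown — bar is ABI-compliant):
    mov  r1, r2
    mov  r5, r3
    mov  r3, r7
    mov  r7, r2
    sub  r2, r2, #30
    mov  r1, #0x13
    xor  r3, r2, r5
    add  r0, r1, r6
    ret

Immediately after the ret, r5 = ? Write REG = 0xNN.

REG = 0x67

prologue: push r0 → mem[0xdb]=0xb4, sp=0xdb
prologue: push r2 → mem[0xda]=0x1d, sp=0xda
body[0] mov  r1, r2 → r1=0x1d
body[1] mov  r5, r3 → r5=0x67
body[2] mov  r3, r7 → r3=0x1a
body[3] mov  r7, r2 → r7=0x1d
body[4] sub  r2, r2, #30 → r2=0xff
body[5] mov  r1, #0x13 → r1=0x13
body[6] xor  r3, r2, r5 → r3=0x98
body[7] add  r0, r1, r6 → r0=0x8f
epilogue: pop r2=0x1d, sp=0xdb
epilogue: pop r0=0xb4, sp=0xdc
r5 is caller-saved → body value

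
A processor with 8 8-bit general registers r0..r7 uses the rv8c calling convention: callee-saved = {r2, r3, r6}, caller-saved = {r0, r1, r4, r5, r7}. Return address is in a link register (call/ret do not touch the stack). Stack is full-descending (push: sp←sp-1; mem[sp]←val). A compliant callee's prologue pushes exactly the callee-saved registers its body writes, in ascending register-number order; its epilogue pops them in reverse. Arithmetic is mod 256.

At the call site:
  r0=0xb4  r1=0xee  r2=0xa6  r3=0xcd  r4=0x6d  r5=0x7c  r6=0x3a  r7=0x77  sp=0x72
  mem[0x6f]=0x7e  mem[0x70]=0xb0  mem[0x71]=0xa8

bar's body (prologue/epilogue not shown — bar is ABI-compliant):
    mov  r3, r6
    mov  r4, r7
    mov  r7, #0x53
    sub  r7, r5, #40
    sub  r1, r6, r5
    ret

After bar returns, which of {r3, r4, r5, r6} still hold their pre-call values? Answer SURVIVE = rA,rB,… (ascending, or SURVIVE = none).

SURVIVE = r3,r5,r6

prologue: push r3 → mem[0x71]=0xcd, sp=0x71
body[0] mov  r3, r6 → r3=0x3a
body[1] mov  r4, r7 → r4=0x77
body[2] mov  r7, #0x53 → r7=0x53
body[3] sub  r7, r5, #40 → r7=0x54
body[4] sub  r1, r6, r5 → r1=0xbe
epilogue: pop r3=0xcd, sp=0x72
r3: callee-saved, written=True
r4: caller-saved, written=True
r5: caller-saved, written=False
r6: callee-saved, written=False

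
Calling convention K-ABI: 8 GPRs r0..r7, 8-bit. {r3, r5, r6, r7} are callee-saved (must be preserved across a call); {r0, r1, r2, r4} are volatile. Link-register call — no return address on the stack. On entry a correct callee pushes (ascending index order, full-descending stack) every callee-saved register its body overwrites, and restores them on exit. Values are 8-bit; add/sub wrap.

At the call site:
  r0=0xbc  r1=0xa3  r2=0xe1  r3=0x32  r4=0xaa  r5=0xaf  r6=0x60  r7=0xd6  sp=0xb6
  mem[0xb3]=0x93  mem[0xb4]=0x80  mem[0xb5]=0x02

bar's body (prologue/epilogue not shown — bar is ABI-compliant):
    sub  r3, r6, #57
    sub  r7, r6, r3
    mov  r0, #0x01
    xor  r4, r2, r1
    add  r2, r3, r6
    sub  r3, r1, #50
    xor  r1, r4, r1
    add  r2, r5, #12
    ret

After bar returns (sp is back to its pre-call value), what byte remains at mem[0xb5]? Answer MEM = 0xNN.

MEM = 0x32

prologue: push r3 -> mem[0xb5]=0x32, sp=0xb5
prologue: push r7 -> mem[0xb4]=0xd6, sp=0xb4
body[0] sub  r3, r6, #57 -> r3=0x27
body[1] sub  r7, r6, r3 -> r7=0x39
body[2] mov  r0, #0x01 -> r0=0x01
body[3] xor  r4, r2, r1 -> r4=0x42
body[4] add  r2, r3, r6 -> r2=0x87
body[5] sub  r3, r1, #50 -> r3=0x71
body[6] xor  r1, r4, r1 -> r1=0xe1
body[7] add  r2, r5, #12 -> r2=0xbb
epilogue: pop r7=0xd6, sp=0xb5
epilogue: pop r3=0x32, sp=0xb6
prologue pushed ['r3', 'r7'] at ['0xb5', '0xb4']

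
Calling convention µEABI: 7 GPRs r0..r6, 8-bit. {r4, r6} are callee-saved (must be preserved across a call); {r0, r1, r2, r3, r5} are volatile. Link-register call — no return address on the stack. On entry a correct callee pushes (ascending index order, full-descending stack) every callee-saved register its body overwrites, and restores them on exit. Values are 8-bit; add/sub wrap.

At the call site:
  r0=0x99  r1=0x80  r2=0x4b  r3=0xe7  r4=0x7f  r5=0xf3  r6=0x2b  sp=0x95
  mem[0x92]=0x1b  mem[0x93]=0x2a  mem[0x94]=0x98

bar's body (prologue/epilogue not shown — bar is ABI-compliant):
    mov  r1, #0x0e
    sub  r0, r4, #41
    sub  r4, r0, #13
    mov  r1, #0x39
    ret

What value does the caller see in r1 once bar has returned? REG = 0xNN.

prologue: push r4 → mem[0x94]=0x7f, sp=0x94
body[0] mov  r1, #0x0e → r1=0x0e
body[1] sub  r0, r4, #41 → r0=0x56
body[2] sub  r4, r0, #13 → r4=0x49
body[3] mov  r1, #0x39 → r1=0x39
epilogue: pop r4=0x7f, sp=0x95
r1 is caller-saved → body value

REG = 0x39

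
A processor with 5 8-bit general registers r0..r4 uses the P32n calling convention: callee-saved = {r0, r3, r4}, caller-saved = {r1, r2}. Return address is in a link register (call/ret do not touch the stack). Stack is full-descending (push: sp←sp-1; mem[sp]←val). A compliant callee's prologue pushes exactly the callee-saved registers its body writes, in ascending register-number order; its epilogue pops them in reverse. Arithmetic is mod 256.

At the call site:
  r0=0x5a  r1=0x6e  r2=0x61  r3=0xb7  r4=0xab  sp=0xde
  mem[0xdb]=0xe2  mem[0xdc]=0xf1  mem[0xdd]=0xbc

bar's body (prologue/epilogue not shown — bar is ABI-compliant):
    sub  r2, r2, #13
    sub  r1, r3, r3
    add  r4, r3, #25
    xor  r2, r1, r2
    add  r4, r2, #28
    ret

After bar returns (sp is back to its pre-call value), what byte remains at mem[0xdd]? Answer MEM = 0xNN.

MEM = 0xab

prologue: push r4 -> mem[0xdd]=0xab, sp=0xdd
body[0] sub  r2, r2, #13 -> r2=0x54
body[1] sub  r1, r3, r3 -> r1=0x00
body[2] add  r4, r3, #25 -> r4=0xd0
body[3] xor  r2, r1, r2 -> r2=0x54
body[4] add  r4, r2, #28 -> r4=0x70
epilogue: pop r4=0xab, sp=0xde
prologue pushed ['r4'] at ['0xdd']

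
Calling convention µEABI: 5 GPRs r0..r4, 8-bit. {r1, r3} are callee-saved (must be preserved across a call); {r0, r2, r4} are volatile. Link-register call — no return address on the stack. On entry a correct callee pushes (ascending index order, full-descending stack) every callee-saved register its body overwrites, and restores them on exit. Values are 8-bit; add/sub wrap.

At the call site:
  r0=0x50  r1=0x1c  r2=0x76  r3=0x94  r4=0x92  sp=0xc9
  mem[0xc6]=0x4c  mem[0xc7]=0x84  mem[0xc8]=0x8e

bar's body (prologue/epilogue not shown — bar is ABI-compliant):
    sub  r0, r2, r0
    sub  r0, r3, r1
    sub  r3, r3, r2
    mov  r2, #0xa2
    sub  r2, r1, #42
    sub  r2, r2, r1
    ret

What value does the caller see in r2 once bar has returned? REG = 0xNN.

REG = 0xd6

prologue: push r3 -> mem[0xc8]=0x94, sp=0xc8
body[0] sub  r0, r2, r0 -> r0=0x26
body[1] sub  r0, r3, r1 -> r0=0x78
body[2] sub  r3, r3, r2 -> r3=0x1e
body[3] mov  r2, #0xa2 -> r2=0xa2
body[4] sub  r2, r1, #42 -> r2=0xf2
body[5] sub  r2, r2, r1 -> r2=0xd6
epilogue: pop r3=0x94, sp=0xc9
r2 is caller-saved -> body value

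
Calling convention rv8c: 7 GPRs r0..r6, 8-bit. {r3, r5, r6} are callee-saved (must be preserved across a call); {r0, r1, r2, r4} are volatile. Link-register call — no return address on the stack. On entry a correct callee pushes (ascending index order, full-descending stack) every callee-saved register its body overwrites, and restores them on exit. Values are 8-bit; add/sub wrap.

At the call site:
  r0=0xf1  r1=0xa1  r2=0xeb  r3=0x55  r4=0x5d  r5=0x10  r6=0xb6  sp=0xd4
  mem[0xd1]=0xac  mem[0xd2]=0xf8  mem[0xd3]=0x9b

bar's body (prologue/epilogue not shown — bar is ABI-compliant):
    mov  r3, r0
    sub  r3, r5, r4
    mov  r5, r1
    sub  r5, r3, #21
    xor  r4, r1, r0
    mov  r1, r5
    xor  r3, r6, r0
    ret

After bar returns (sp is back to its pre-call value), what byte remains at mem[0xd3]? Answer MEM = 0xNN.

MEM = 0x55

prologue: push r3 → mem[0xd3]=0x55, sp=0xd3
prologue: push r5 → mem[0xd2]=0x10, sp=0xd2
body[0] mov  r3, r0 → r3=0xf1
body[1] sub  r3, r5, r4 → r3=0xb3
body[2] mov  r5, r1 → r5=0xa1
body[3] sub  r5, r3, #21 → r5=0x9e
body[4] xor  r4, r1, r0 → r4=0x50
body[5] mov  r1, r5 → r1=0x9e
body[6] xor  r3, r6, r0 → r3=0x47
epilogue: pop r5=0x10, sp=0xd3
epilogue: pop r3=0x55, sp=0xd4
prologue pushed ['r3', 'r5'] at ['0xd3', '0xd2']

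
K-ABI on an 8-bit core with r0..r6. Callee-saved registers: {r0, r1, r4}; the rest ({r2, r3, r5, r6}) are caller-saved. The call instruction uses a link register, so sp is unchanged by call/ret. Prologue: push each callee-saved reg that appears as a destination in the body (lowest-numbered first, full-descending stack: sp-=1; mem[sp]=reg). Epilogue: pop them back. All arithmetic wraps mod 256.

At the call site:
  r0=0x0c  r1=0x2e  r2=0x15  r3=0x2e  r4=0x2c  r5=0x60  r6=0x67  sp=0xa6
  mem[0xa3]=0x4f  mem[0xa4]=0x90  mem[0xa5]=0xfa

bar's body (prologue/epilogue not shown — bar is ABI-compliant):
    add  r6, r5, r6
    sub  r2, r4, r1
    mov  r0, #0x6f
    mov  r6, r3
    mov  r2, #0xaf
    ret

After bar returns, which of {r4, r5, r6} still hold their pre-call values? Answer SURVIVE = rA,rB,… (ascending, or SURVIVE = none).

prologue: push r0 → mem[0xa5]=0x0c, sp=0xa5
body[0] add  r6, r5, r6 → r6=0xc7
body[1] sub  r2, r4, r1 → r2=0xfe
body[2] mov  r0, #0x6f → r0=0x6f
body[3] mov  r6, r3 → r6=0x2e
body[4] mov  r2, #0xaf → r2=0xaf
epilogue: pop r0=0x0c, sp=0xa6
r4: callee-saved, written=False
r5: caller-saved, written=False
r6: caller-saved, written=True

SURVIVE = r4,r5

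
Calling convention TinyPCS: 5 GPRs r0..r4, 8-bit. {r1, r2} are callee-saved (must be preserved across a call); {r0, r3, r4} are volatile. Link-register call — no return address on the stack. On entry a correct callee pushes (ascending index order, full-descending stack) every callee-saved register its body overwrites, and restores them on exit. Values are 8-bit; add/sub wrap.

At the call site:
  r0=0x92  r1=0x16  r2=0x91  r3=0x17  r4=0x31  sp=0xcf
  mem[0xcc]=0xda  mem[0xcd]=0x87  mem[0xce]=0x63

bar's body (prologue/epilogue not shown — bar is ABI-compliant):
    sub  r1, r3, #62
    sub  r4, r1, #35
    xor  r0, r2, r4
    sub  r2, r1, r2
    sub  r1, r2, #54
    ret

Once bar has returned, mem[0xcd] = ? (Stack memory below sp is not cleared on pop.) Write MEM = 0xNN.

MEM = 0x91

prologue: push r1 -> mem[0xce]=0x16, sp=0xce
prologue: push r2 -> mem[0xcd]=0x91, sp=0xcd
body[0] sub  r1, r3, #62 -> r1=0xd9
body[1] sub  r4, r1, #35 -> r4=0xb6
body[2] xor  r0, r2, r4 -> r0=0x27
body[3] sub  r2, r1, r2 -> r2=0x48
body[4] sub  r1, r2, #54 -> r1=0x12
epilogue: pop r2=0x91, sp=0xce
epilogue: pop r1=0x16, sp=0xcf
prologue pushed ['r1', 'r2'] at ['0xce', '0xcd']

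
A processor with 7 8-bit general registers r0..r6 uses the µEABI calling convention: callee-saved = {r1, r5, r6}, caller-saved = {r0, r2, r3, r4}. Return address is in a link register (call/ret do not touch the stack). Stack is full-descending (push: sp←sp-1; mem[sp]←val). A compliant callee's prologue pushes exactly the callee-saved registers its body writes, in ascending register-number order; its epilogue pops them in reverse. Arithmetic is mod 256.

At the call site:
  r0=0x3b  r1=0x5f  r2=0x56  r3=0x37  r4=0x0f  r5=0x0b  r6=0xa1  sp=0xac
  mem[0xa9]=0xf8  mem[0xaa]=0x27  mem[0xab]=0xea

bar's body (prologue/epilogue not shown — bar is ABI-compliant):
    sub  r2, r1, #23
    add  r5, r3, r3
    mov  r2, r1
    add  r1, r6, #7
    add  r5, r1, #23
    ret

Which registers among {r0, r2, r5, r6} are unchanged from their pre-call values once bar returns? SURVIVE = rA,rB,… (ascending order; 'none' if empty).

prologue: push r1 -> mem[0xab]=0x5f, sp=0xab
prologue: push r5 -> mem[0xaa]=0x0b, sp=0xaa
body[0] sub  r2, r1, #23 -> r2=0x48
body[1] add  r5, r3, r3 -> r5=0x6e
body[2] mov  r2, r1 -> r2=0x5f
body[3] add  r1, r6, #7 -> r1=0xa8
body[4] add  r5, r1, #23 -> r5=0xbf
epilogue: pop r5=0x0b, sp=0xab
epilogue: pop r1=0x5f, sp=0xac
r0: caller-saved, written=False
r2: caller-saved, written=True
r5: callee-saved, written=True
r6: callee-saved, written=False

SURVIVE = r0,r5,r6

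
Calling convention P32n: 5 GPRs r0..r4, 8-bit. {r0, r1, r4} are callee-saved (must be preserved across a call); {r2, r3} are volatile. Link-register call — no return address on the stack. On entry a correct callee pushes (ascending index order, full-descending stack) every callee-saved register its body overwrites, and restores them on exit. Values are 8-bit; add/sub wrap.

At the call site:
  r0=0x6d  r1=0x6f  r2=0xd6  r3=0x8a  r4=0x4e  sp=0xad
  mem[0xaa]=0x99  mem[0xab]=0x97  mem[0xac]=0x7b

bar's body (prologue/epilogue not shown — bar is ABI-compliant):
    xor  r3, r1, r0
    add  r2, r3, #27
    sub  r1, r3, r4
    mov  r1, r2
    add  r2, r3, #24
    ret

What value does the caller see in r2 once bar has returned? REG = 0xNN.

REG = 0x1a

prologue: push r1 -> mem[0xac]=0x6f, sp=0xac
body[0] xor  r3, r1, r0 -> r3=0x02
body[1] add  r2, r3, #27 -> r2=0x1d
body[2] sub  r1, r3, r4 -> r1=0xb4
body[3] mov  r1, r2 -> r1=0x1d
body[4] add  r2, r3, #24 -> r2=0x1a
epilogue: pop r1=0x6f, sp=0xad
r2 is caller-saved -> body value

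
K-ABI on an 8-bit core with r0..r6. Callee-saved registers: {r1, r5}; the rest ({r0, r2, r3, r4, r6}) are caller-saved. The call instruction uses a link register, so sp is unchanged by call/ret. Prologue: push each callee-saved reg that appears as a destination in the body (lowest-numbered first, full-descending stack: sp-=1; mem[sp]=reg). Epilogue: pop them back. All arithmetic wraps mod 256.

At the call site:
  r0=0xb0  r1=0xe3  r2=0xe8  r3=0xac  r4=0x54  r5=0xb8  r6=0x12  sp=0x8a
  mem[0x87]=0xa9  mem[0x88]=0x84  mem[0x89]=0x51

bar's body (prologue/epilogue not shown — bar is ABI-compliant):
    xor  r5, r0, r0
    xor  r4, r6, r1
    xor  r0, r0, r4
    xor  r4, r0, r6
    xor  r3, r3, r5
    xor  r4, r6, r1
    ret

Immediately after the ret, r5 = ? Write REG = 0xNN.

prologue: push r5 -> mem[0x89]=0xb8, sp=0x89
body[0] xor  r5, r0, r0 -> r5=0x00
body[1] xor  r4, r6, r1 -> r4=0xf1
body[2] xor  r0, r0, r4 -> r0=0x41
body[3] xor  r4, r0, r6 -> r4=0x53
body[4] xor  r3, r3, r5 -> r3=0xac
body[5] xor  r4, r6, r1 -> r4=0xf1
epilogue: pop r5=0xb8, sp=0x8a
r5 is callee-saved -> restored

REG = 0xb8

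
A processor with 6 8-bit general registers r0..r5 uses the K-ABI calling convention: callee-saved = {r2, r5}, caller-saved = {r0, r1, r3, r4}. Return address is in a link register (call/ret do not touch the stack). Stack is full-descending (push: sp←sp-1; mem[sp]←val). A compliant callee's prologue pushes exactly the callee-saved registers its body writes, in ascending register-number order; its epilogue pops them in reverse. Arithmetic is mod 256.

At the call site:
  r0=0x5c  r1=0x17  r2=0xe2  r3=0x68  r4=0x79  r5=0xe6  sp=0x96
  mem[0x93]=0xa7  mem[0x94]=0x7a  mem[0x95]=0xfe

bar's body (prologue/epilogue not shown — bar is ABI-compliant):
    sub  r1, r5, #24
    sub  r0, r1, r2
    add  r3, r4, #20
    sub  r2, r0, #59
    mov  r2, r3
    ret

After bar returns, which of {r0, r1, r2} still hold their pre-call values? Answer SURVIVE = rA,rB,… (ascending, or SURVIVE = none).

prologue: push r2 -> mem[0x95]=0xe2, sp=0x95
body[0] sub  r1, r5, #24 -> r1=0xce
body[1] sub  r0, r1, r2 -> r0=0xec
body[2] add  r3, r4, #20 -> r3=0x8d
body[3] sub  r2, r0, #59 -> r2=0xb1
body[4] mov  r2, r3 -> r2=0x8d
epilogue: pop r2=0xe2, sp=0x96
r0: caller-saved, written=True
r1: caller-saved, written=True
r2: callee-saved, written=True

SURVIVE = r2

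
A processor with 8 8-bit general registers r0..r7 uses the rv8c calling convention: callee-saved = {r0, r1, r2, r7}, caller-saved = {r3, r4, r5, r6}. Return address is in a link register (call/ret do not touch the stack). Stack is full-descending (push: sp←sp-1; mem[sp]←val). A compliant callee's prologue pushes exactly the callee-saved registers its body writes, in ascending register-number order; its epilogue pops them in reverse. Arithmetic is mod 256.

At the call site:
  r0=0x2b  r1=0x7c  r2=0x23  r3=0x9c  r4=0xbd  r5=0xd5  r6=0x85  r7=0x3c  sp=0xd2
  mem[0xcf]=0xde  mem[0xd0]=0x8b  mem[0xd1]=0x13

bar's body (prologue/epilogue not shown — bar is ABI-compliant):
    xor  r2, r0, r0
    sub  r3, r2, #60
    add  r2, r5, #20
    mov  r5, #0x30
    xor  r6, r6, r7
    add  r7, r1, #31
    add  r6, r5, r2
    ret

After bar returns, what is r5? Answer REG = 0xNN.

prologue: push r2 -> mem[0xd1]=0x23, sp=0xd1
prologue: push r7 -> mem[0xd0]=0x3c, sp=0xd0
body[0] xor  r2, r0, r0 -> r2=0x00
body[1] sub  r3, r2, #60 -> r3=0xc4
body[2] add  r2, r5, #20 -> r2=0xe9
body[3] mov  r5, #0x30 -> r5=0x30
body[4] xor  r6, r6, r7 -> r6=0xb9
body[5] add  r7, r1, #31 -> r7=0x9b
body[6] add  r6, r5, r2 -> r6=0x19
epilogue: pop r7=0x3c, sp=0xd1
epilogue: pop r2=0x23, sp=0xd2
r5 is caller-saved -> body value

REG = 0x30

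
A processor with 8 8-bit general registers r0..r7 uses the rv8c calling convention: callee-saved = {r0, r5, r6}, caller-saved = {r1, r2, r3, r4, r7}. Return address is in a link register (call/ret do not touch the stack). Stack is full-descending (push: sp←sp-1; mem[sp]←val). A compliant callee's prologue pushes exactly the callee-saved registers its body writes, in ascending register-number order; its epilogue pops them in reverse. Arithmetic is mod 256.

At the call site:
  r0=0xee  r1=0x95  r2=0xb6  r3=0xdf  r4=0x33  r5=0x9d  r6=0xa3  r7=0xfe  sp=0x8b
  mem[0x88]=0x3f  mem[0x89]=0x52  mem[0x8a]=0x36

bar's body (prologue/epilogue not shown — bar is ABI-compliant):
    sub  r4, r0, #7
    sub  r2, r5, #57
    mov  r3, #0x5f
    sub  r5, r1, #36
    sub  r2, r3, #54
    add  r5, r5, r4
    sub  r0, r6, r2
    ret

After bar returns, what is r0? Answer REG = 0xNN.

prologue: push r0 → mem[0x8a]=0xee, sp=0x8a
prologue: push r5 → mem[0x89]=0x9d, sp=0x89
body[0] sub  r4, r0, #7 → r4=0xe7
body[1] sub  r2, r5, #57 → r2=0x64
body[2] mov  r3, #0x5f → r3=0x5f
body[3] sub  r5, r1, #36 → r5=0x71
body[4] sub  r2, r3, #54 → r2=0x29
body[5] add  r5, r5, r4 → r5=0x58
body[6] sub  r0, r6, r2 → r0=0x7a
epilogue: pop r5=0x9d, sp=0x8a
epilogue: pop r0=0xee, sp=0x8b
r0 is callee-saved → restored

REG = 0xee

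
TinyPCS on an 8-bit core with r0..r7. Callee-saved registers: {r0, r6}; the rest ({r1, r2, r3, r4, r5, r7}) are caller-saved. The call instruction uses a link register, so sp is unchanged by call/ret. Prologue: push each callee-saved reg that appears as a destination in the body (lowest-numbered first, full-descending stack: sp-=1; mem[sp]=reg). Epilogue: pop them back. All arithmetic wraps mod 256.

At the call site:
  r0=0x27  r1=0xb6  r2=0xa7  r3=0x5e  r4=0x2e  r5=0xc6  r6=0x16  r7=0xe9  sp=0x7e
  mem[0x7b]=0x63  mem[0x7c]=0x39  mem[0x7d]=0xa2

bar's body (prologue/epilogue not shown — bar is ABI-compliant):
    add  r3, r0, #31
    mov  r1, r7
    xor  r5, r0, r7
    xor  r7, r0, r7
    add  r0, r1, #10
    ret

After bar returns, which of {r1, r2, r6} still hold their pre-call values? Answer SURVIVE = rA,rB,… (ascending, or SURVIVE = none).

prologue: push r0 → mem[0x7d]=0x27, sp=0x7d
body[0] add  r3, r0, #31 → r3=0x46
body[1] mov  r1, r7 → r1=0xe9
body[2] xor  r5, r0, r7 → r5=0xce
body[3] xor  r7, r0, r7 → r7=0xce
body[4] add  r0, r1, #10 → r0=0xf3
epilogue: pop r0=0x27, sp=0x7e
r1: caller-saved, written=True
r2: caller-saved, written=False
r6: callee-saved, written=False

SURVIVE = r2,r6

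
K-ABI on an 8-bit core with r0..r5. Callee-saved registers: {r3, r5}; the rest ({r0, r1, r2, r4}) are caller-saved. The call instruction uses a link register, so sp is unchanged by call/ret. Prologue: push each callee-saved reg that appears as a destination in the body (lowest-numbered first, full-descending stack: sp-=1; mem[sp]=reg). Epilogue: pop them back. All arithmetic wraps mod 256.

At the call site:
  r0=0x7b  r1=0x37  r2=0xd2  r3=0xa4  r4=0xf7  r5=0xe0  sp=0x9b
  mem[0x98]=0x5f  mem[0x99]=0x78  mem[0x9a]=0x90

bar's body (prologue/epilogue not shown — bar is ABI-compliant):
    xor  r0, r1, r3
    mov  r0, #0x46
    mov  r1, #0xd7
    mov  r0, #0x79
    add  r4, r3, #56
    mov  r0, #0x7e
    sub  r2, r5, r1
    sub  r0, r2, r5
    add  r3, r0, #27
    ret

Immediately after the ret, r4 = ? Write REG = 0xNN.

REG = 0xdc

prologue: push r3 -> mem[0x9a]=0xa4, sp=0x9a
body[0] xor  r0, r1, r3 -> r0=0x93
body[1] mov  r0, #0x46 -> r0=0x46
body[2] mov  r1, #0xd7 -> r1=0xd7
body[3] mov  r0, #0x79 -> r0=0x79
body[4] add  r4, r3, #56 -> r4=0xdc
body[5] mov  r0, #0x7e -> r0=0x7e
body[6] sub  r2, r5, r1 -> r2=0x09
body[7] sub  r0, r2, r5 -> r0=0x29
body[8] add  r3, r0, #27 -> r3=0x44
epilogue: pop r3=0xa4, sp=0x9b
r4 is caller-saved -> body value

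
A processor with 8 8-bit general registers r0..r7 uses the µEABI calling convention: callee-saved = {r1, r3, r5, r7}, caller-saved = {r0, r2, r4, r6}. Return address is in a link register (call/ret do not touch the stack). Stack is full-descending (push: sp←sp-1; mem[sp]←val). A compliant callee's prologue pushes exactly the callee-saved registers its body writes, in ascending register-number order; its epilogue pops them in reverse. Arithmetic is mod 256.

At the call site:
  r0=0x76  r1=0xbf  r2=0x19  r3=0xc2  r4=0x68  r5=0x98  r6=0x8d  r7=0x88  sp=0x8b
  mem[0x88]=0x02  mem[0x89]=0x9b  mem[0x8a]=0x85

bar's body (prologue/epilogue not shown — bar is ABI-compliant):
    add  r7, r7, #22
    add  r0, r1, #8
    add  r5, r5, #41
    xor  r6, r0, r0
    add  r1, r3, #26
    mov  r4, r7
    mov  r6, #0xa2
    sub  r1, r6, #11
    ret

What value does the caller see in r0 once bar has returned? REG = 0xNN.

prologue: push r1 -> mem[0x8a]=0xbf, sp=0x8a
prologue: push r5 -> mem[0x89]=0x98, sp=0x89
prologue: push r7 -> mem[0x88]=0x88, sp=0x88
body[0] add  r7, r7, #22 -> r7=0x9e
body[1] add  r0, r1, #8 -> r0=0xc7
body[2] add  r5, r5, #41 -> r5=0xc1
body[3] xor  r6, r0, r0 -> r6=0x00
body[4] add  r1, r3, #26 -> r1=0xdc
body[5] mov  r4, r7 -> r4=0x9e
body[6] mov  r6, #0xa2 -> r6=0xa2
body[7] sub  r1, r6, #11 -> r1=0x97
epilogue: pop r7=0x88, sp=0x89
epilogue: pop r5=0x98, sp=0x8a
epilogue: pop r1=0xbf, sp=0x8b
r0 is caller-saved -> body value

REG = 0xc7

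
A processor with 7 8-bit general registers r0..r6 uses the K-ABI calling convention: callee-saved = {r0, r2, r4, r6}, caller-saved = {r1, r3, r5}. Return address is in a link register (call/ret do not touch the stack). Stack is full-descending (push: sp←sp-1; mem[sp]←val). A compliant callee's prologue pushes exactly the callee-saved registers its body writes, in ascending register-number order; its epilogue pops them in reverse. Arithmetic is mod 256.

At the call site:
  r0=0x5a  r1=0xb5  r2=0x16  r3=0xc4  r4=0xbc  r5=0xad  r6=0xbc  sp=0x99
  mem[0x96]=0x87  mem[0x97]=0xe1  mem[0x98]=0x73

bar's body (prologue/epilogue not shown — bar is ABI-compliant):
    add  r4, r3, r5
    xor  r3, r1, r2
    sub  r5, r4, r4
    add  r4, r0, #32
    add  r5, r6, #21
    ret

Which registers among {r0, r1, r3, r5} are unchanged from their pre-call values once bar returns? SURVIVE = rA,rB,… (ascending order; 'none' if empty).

prologue: push r4 → mem[0x98]=0xbc, sp=0x98
body[0] add  r4, r3, r5 → r4=0x71
body[1] xor  r3, r1, r2 → r3=0xa3
body[2] sub  r5, r4, r4 → r5=0x00
body[3] add  r4, r0, #32 → r4=0x7a
body[4] add  r5, r6, #21 → r5=0xd1
epilogue: pop r4=0xbc, sp=0x99
r0: callee-saved, written=False
r1: caller-saved, written=False
r3: caller-saved, written=True
r5: caller-saved, written=True

SURVIVE = r0,r1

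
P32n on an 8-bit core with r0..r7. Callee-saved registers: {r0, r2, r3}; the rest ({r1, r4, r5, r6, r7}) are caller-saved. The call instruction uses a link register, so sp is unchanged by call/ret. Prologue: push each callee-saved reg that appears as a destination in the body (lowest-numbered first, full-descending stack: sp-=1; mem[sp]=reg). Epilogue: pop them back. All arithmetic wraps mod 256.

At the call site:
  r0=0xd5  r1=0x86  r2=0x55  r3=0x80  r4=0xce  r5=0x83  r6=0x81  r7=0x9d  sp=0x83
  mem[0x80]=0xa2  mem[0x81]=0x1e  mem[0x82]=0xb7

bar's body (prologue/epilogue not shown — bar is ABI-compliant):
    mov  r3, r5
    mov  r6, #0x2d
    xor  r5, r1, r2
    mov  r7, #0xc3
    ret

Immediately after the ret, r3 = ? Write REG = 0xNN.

prologue: push r3 -> mem[0x82]=0x80, sp=0x82
body[0] mov  r3, r5 -> r3=0x83
body[1] mov  r6, #0x2d -> r6=0x2d
body[2] xor  r5, r1, r2 -> r5=0xd3
body[3] mov  r7, #0xc3 -> r7=0xc3
epilogue: pop r3=0x80, sp=0x83
r3 is callee-saved -> restored

REG = 0x80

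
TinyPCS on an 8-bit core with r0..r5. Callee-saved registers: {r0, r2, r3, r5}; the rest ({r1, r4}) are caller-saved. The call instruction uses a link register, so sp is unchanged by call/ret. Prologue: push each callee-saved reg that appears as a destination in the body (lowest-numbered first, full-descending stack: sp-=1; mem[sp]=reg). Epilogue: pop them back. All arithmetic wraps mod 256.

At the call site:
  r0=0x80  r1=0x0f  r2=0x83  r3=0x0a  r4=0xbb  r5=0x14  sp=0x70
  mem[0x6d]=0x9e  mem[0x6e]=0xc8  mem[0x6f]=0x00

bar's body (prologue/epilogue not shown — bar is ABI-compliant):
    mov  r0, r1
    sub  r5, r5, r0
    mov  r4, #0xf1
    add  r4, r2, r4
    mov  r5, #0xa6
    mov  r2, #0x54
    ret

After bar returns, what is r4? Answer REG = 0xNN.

prologue: push r0 -> mem[0x6f]=0x80, sp=0x6f
prologue: push r2 -> mem[0x6e]=0x83, sp=0x6e
prologue: push r5 -> mem[0x6d]=0x14, sp=0x6d
body[0] mov  r0, r1 -> r0=0x0f
body[1] sub  r5, r5, r0 -> r5=0x05
body[2] mov  r4, #0xf1 -> r4=0xf1
body[3] add  r4, r2, r4 -> r4=0x74
body[4] mov  r5, #0xa6 -> r5=0xa6
body[5] mov  r2, #0x54 -> r2=0x54
epilogue: pop r5=0x14, sp=0x6e
epilogue: pop r2=0x83, sp=0x6f
epilogue: pop r0=0x80, sp=0x70
r4 is caller-saved -> body value

REG = 0x74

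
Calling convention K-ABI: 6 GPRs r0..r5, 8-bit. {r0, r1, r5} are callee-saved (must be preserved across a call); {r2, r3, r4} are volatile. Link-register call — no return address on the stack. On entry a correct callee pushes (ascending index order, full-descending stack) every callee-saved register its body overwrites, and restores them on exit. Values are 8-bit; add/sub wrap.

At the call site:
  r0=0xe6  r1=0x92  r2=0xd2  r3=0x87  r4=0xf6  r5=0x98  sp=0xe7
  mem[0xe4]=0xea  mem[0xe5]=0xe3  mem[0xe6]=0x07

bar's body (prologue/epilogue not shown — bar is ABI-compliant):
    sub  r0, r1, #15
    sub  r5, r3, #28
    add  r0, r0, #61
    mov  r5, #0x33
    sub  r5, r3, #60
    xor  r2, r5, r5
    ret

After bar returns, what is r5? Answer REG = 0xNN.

REG = 0x98

prologue: push r0 -> mem[0xe6]=0xe6, sp=0xe6
prologue: push r5 -> mem[0xe5]=0x98, sp=0xe5
body[0] sub  r0, r1, #15 -> r0=0x83
body[1] sub  r5, r3, #28 -> r5=0x6b
body[2] add  r0, r0, #61 -> r0=0xc0
body[3] mov  r5, #0x33 -> r5=0x33
body[4] sub  r5, r3, #60 -> r5=0x4b
body[5] xor  r2, r5, r5 -> r2=0x00
epilogue: pop r5=0x98, sp=0xe6
epilogue: pop r0=0xe6, sp=0xe7
r5 is callee-saved -> restored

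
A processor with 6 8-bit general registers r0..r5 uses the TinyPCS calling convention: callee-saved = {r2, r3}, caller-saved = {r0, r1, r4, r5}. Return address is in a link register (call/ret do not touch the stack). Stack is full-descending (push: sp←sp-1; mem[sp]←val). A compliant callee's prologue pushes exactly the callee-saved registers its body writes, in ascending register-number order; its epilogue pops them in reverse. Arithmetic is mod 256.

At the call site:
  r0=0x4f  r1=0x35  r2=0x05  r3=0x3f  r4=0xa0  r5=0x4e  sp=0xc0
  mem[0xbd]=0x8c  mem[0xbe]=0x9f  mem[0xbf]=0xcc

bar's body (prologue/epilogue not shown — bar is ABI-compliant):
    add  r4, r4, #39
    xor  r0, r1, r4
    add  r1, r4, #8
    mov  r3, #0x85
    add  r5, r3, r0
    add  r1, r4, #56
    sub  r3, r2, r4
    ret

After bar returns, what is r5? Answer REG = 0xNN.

prologue: push r3 → mem[0xbf]=0x3f, sp=0xbf
body[0] add  r4, r4, #39 → r4=0xc7
body[1] xor  r0, r1, r4 → r0=0xf2
body[2] add  r1, r4, #8 → r1=0xcf
body[3] mov  r3, #0x85 → r3=0x85
body[4] add  r5, r3, r0 → r5=0x77
body[5] add  r1, r4, #56 → r1=0xff
body[6] sub  r3, r2, r4 → r3=0x3e
epilogue: pop r3=0x3f, sp=0xc0
r5 is caller-saved → body value

REG = 0x77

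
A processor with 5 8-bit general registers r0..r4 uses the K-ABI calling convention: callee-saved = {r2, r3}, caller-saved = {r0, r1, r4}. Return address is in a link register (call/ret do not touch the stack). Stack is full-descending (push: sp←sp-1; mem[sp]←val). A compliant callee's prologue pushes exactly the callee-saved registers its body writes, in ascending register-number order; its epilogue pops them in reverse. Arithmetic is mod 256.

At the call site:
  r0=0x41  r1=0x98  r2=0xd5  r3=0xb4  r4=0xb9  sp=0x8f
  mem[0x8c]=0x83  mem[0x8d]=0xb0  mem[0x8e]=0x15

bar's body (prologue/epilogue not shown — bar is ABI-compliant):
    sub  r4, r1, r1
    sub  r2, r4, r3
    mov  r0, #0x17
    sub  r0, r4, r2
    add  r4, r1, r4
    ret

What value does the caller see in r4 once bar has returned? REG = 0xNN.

prologue: push r2 → mem[0x8e]=0xd5, sp=0x8e
body[0] sub  r4, r1, r1 → r4=0x00
body[1] sub  r2, r4, r3 → r2=0x4c
body[2] mov  r0, #0x17 → r0=0x17
body[3] sub  r0, r4, r2 → r0=0xb4
body[4] add  r4, r1, r4 → r4=0x98
epilogue: pop r2=0xd5, sp=0x8f
r4 is caller-saved → body value

REG = 0x98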